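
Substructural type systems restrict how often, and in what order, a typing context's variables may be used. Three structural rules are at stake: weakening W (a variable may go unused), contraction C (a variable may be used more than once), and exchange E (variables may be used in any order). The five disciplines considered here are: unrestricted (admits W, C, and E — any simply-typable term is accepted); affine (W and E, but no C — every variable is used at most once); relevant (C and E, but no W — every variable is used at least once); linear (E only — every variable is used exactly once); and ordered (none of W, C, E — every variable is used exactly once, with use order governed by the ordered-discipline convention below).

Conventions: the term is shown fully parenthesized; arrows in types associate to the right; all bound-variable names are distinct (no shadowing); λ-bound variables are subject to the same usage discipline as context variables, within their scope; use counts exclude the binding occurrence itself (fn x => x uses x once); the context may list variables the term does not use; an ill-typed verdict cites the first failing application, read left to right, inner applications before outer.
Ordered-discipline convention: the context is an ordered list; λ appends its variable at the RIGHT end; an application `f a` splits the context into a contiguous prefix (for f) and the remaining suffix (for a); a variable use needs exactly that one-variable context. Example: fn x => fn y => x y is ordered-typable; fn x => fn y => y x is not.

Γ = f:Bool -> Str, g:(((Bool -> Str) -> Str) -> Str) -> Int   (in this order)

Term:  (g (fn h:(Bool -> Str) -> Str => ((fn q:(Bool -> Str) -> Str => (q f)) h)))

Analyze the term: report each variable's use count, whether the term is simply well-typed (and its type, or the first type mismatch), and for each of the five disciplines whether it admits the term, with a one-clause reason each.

use counts: f=1, g=1, h (λ-bound)=1, q (λ-bound)=1
use order (left to right): g, q, f, h
typing: ✓ — Int
ordered: ✗ — no ordered split (uses run g, q, f, h)
linear: ✓ — f, g, h, q: one use apiece
affine: ✓ — none of f, g, h, q used more than once
relevant: ✓ — f, g, h, q: all used, weakening unneeded
unrestricted: ✓ — well-typed at Int; no restrictions here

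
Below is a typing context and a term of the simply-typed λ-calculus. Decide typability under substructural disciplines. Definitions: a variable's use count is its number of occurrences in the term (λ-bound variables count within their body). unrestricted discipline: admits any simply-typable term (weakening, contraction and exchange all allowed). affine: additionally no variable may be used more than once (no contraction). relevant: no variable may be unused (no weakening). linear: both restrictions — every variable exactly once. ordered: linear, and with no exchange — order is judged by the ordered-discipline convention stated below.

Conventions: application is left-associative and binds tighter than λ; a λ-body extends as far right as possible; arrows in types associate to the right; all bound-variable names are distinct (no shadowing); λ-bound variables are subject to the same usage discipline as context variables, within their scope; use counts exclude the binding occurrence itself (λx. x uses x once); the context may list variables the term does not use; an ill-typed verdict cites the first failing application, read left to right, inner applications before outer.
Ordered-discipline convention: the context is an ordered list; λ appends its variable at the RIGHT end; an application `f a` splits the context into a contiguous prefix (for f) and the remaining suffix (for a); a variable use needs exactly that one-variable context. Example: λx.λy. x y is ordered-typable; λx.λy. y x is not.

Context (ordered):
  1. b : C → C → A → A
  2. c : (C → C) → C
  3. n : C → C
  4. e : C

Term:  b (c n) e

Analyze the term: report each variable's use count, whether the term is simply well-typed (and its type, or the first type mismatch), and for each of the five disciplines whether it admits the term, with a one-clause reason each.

counts: b: 1×, c: 1×, n: 1×, e: 1×
uses in reading order: b, c, n, e
typing: the term checks, with type A → A
ordered ✓ (b, c, n, e once each; derivable with no W/C/E)
linear ✓ (each of b, c, n, e used exactly once)
affine ✓ (at most one use each (b, c, n, e))
relevant ✓ (b, c, n, e: all used, weakening unneeded)
unrestricted ✓ (type-checks (A → A) and nothing is barred)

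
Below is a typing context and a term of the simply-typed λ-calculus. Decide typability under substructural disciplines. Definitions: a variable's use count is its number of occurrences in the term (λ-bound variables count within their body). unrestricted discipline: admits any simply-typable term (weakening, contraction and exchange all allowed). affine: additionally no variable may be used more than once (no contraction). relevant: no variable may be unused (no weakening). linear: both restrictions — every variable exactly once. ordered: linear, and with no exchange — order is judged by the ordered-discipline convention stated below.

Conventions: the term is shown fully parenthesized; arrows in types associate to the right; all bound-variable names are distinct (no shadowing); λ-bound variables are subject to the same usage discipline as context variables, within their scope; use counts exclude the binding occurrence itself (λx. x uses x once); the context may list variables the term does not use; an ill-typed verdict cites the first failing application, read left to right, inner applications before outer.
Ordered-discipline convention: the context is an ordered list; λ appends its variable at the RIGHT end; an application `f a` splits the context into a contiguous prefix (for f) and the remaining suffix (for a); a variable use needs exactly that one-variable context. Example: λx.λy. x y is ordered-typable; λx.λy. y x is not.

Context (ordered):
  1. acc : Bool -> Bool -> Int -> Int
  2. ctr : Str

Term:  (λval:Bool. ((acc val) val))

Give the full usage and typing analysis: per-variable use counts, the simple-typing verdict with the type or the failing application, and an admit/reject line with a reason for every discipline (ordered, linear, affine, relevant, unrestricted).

usage: acc=1; ctr=0; val [bound]=2
uses in reading order: acc, val, val
typing: well-typed at Bool -> Int -> Int
ordered: ✗ — uses contraction: val ×2; ctr left unused
linear: ✗ — uses contraction: val ×2; ctr left unused
affine: ✗ — uses contraction: val ×2
relevant: ✗ — ctr left unused
unrestricted: ✓ — typability at Bool -> Int -> Int is all that's needed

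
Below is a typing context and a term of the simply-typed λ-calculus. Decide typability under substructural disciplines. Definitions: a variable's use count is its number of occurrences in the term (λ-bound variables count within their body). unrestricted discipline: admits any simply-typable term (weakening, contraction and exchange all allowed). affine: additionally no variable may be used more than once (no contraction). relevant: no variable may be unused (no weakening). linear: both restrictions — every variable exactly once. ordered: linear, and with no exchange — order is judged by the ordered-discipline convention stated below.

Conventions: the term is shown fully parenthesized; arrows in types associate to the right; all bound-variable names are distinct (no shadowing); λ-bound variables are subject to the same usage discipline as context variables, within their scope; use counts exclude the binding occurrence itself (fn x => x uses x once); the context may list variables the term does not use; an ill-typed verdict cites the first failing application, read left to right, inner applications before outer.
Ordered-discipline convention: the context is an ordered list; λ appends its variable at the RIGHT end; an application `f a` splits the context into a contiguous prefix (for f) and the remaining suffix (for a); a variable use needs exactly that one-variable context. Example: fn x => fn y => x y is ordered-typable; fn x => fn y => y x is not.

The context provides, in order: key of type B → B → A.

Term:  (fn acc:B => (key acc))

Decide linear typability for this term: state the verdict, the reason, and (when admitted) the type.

yes — single use per variable (key, acc); term : B → B → A
use counts: key ×1, acc (λ-bound) ×1
uses in reading order: key, acc
typing: well-typed at B → B → A
across the five disciplines: ordered ✓; linear ✓; affine ✓; relevant ✓; unrestricted ✓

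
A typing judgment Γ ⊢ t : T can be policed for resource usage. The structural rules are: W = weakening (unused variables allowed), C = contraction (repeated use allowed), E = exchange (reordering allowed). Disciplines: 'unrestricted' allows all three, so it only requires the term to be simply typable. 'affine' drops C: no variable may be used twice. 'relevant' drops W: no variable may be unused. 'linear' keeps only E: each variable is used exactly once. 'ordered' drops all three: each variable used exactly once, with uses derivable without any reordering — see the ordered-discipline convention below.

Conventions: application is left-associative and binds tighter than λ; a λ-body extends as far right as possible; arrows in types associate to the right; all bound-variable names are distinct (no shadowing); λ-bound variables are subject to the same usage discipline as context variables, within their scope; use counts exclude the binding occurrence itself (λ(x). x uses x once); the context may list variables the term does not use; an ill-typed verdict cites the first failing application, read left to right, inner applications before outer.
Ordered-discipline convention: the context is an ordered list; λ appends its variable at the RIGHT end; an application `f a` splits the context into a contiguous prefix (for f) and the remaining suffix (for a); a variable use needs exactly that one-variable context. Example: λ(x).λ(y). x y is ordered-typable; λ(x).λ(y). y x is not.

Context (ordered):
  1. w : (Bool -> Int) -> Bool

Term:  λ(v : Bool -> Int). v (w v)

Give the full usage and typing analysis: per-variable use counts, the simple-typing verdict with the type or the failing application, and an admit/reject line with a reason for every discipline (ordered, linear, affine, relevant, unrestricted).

variable uses: w ×1, v [bound] ×2
use order (left to right): v, w, v
typing: ✓ — (Bool -> Int) -> Int
ordered ✗ (repeated use of v ×2)
linear ✗ (repeated use of v ×2)
affine ✗ (repeated use of v ×2)
relevant ✓ (none of w, v goes unused)
unrestricted ✓ (simply typable at (Bool -> Int) -> Int; W, C, E all held)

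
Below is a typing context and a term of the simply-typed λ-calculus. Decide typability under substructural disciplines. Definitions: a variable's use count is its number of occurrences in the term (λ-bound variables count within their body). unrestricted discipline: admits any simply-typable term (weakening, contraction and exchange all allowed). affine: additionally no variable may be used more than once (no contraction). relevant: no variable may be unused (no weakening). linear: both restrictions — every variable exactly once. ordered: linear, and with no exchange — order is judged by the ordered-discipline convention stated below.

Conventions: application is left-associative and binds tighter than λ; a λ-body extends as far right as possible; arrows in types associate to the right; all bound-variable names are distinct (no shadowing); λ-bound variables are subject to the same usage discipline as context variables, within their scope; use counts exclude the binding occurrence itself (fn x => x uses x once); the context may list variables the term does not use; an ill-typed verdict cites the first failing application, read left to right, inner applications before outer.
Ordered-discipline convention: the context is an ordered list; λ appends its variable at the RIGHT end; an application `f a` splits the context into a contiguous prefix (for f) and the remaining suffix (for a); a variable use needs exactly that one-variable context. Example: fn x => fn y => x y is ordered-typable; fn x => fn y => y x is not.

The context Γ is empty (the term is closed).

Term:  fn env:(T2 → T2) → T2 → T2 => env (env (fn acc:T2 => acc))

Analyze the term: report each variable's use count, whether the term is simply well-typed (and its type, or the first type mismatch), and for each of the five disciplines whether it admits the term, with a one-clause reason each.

use counts: env (λ-bound)=2, acc (λ-bound)=1
left-to-right use order: env, env, acc
typing: well-typed — term : ((T2 → T2) → T2 → T2) → T2 → T2
ordered: ✗ — env ×2 used more than once (contraction)
linear: ✗ — env ×2 used more than once (contraction)
affine: ✗ — env ×2 used more than once (contraction)
relevant: ✓ — at least one use each (env, acc)
unrestricted: ✓ — well-typed at ((T2 → T2) → T2 → T2) → T2 → T2; no restrictions here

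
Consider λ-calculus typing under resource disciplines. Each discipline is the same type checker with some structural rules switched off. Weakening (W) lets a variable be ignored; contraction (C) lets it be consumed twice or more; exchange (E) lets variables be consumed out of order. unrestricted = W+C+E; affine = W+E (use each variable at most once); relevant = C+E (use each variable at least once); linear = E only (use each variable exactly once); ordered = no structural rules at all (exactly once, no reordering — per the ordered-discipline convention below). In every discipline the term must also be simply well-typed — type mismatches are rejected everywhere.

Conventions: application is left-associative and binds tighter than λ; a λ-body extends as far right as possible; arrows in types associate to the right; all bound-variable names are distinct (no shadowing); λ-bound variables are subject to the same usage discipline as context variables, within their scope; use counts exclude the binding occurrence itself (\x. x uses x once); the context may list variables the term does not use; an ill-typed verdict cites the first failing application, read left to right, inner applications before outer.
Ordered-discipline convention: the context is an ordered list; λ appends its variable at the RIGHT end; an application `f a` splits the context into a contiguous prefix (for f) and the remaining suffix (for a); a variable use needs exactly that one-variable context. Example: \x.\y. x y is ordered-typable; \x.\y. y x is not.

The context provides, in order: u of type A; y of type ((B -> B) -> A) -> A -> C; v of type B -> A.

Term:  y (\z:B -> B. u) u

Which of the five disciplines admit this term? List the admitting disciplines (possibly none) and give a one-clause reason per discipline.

accepted by: unrestricted
usage: u: 2×; y: 1×; v: 0×; z [bound]: 0×
use order (left to right): y, u, u
typing: well-typed — term : C
ordered ✗ (repeated use of u ×2; needs weakening: v, z unused)
linear ✗ (repeated use of u ×2; needs weakening: v, z unused)
affine ✗ (repeated use of u ×2)
relevant ✗ (needs weakening: v, z unused)
unrestricted ✓ (simply typable at C; W, C, E all held)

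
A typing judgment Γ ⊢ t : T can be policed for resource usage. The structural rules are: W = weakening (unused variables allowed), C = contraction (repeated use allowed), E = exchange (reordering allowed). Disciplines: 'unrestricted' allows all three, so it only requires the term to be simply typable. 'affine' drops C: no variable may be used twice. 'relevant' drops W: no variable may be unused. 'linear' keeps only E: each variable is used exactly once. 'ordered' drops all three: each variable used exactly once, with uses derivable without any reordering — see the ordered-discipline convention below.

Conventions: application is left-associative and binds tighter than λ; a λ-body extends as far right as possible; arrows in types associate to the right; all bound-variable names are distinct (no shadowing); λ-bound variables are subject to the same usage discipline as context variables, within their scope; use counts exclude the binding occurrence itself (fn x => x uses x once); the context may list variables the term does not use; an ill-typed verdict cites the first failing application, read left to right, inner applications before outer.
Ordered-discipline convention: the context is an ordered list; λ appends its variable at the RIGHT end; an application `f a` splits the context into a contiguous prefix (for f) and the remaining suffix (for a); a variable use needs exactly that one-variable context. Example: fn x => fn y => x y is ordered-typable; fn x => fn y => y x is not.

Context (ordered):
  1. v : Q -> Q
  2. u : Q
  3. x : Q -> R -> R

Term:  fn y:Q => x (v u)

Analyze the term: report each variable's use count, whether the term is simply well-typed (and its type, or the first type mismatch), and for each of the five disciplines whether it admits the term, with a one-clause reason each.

use counts: v=1; u=1; x=1; y [bound]=0
uses in reading order: x, v, u
typing: well-typed at Q -> R -> R
ordered: ✗ — y left unused
linear: ✗ — y left unused
affine: ✓ — v, u, x, y: no repeats, contraction unneeded
relevant: ✗ — y left unused
unrestricted: ✓ — well-typed at Q -> R -> R; no restrictions here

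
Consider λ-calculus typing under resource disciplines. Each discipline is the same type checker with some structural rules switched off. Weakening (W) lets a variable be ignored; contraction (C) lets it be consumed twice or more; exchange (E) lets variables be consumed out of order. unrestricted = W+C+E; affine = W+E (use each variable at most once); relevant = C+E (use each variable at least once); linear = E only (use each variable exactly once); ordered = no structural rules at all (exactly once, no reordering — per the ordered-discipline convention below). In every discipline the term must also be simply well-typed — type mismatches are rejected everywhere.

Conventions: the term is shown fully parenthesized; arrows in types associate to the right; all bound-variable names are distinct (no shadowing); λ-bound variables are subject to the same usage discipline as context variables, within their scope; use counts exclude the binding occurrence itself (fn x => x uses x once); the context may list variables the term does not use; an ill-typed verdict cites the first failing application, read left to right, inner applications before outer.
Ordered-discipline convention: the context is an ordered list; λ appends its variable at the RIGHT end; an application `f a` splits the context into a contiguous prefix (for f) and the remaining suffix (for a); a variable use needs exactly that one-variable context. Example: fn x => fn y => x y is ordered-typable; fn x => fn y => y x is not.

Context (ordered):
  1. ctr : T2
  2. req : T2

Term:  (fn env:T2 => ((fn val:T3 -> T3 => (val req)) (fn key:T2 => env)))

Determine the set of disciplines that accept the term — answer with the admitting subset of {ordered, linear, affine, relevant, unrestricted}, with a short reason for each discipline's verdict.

admitting disciplines: none
counts: ctr=0, req=1, env (λ-bound)=1, val (λ-bound)=1, key (λ-bound)=0
left-to-right use order: val, req, env
typing: ill-typed: argument of type T2 where T3 is required
ordered: ✗, the type mismatch rejects it
linear: ✗, not simply typable
affine: ✗, fails simple typing
relevant: ✗, a type mismatch blocks all five
unrestricted: ✗, the type mismatch rejects it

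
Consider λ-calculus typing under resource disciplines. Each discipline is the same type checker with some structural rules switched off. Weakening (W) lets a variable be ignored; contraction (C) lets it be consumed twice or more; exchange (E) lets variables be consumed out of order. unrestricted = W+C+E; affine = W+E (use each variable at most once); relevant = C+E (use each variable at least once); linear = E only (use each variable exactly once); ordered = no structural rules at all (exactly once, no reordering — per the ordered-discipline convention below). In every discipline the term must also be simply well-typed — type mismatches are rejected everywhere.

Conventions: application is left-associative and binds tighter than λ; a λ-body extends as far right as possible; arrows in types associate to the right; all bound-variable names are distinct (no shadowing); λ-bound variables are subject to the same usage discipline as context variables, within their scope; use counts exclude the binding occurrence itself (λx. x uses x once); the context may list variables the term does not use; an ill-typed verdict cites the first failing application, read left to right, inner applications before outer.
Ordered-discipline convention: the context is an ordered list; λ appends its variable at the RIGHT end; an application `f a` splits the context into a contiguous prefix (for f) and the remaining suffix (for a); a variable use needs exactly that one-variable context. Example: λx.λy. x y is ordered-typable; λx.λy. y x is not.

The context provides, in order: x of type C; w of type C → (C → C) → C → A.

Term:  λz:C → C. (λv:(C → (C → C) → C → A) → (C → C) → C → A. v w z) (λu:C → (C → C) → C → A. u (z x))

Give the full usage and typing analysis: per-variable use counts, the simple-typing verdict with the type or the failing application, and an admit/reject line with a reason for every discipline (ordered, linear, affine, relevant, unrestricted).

use counts: x=1, w=1, z [bound]=2, v [bound]=1, u [bound]=1
left-to-right use order: v, w, z, u, z, x
typing: ✓ — (C → C) → C → A
ordered: ✗ — z ×2 used more than once (contraction)
linear: ✗ — z ×2 used more than once (contraction)
affine: ✗ — z ×2 used more than once (contraction)
relevant: ✓ — none of x, w, z, v, u goes unused
unrestricted: ✓ — well-typed at (C → C) → C → A; no restrictions here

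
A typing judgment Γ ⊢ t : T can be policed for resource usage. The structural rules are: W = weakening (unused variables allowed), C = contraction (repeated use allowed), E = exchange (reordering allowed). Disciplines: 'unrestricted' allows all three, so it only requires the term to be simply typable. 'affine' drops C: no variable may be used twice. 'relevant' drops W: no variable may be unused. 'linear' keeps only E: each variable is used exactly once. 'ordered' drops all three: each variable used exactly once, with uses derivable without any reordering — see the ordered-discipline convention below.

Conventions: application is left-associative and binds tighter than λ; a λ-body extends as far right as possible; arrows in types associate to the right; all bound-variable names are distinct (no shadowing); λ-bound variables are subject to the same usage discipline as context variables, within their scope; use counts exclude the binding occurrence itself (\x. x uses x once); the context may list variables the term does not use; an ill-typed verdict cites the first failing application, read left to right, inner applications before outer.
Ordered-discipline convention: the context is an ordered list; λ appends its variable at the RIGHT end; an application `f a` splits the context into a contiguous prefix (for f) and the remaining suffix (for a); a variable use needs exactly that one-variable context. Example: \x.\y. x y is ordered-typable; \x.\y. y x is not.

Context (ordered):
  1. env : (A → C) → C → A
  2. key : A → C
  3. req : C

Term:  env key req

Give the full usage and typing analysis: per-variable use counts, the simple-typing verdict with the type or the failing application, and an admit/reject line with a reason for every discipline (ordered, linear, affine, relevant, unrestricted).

counts: env=1; key=1; req=1
order of uses: env, key, req
typing: well-typed — term : A
ordered ✓ (env, key, req: once each, no exchange needed)
linear ✓ (single use per variable (env, key, req))
affine ✓ (no duplicate uses among env, key, req)
relevant ✓ (env, key, req: all used, weakening unneeded)
unrestricted ✓ (well-typed at A; no restrictions here)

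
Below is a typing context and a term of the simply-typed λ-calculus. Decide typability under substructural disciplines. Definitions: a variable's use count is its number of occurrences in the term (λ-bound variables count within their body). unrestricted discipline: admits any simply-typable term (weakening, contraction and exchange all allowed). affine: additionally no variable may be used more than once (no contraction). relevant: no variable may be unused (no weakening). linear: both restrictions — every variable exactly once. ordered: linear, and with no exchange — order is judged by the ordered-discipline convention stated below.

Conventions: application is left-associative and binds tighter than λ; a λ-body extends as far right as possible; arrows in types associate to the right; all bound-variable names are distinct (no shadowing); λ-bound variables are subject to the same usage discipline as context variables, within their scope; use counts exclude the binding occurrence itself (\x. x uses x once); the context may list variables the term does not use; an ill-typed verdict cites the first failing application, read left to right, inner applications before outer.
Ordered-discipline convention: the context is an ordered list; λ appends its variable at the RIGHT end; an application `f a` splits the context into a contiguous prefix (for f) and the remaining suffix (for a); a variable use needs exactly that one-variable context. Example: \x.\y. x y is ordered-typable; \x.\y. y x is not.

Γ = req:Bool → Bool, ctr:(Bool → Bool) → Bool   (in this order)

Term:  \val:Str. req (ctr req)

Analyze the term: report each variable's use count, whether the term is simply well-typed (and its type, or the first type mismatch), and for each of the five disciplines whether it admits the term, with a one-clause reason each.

usage: req ×2, ctr ×1, val [bound] ×0
use order (left to right): req, ctr, req
typing: ✓ — Str → Bool
ordered ✗ (repeated use of req ×2; needs weakening: val unused)
linear ✗ (repeated use of req ×2; needs weakening: val unused)
affine ✗ (repeated use of req ×2)
relevant ✗ (needs weakening: val unused)
unrestricted ✓ (simply typable at Str → Bool; W, C, E all held)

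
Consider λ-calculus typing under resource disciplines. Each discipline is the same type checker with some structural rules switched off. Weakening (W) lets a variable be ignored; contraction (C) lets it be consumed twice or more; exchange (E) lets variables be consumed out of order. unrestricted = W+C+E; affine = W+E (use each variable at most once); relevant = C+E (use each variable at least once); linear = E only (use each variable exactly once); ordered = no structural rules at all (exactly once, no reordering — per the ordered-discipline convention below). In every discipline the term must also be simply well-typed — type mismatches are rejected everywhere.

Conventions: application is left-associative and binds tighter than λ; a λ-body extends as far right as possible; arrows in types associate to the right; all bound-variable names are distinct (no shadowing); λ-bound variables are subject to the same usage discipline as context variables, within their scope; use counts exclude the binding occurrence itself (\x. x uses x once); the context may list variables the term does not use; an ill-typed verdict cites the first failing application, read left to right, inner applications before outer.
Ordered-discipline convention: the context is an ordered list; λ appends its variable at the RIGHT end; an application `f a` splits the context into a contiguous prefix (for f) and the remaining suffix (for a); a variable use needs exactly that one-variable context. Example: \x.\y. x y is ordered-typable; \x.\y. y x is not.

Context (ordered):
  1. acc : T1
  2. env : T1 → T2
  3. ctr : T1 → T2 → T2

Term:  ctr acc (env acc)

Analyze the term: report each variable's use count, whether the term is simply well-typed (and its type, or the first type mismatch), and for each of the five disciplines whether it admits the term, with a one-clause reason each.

usage: acc: 2×, env: 1×, ctr: 1×
uses in reading order: ctr, acc, env, acc
typing: ✓ — T2
ordered: ✗ — needs contraction — acc ×2
linear: ✗ — needs contraction — acc ×2
affine: ✗ — needs contraction — acc ×2
relevant: ✓ — at least one use each (acc, env, ctr)
unrestricted: ✓ — simply typable at T2; W, C, E all held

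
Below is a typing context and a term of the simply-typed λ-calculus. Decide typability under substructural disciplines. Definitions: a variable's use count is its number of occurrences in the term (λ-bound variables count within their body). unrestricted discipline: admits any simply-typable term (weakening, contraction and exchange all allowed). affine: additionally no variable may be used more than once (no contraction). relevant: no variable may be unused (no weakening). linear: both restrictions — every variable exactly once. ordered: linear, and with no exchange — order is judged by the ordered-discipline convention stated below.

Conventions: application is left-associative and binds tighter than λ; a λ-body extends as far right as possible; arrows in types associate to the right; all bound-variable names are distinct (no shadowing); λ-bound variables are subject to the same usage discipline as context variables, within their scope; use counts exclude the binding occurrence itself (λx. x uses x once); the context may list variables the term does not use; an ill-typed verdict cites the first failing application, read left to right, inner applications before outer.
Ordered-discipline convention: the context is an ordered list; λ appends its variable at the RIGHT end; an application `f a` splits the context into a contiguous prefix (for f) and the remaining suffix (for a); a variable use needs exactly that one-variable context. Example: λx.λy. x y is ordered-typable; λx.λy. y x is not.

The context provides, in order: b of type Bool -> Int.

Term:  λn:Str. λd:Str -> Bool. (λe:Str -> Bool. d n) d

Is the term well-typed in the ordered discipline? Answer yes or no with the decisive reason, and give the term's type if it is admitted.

no — d ×2 used more than once (contraction); unused: b, e — weakening required
use counts: b=0, n (bound)=1, d (bound)=2, e (bound)=0
uses in reading order: d, n, d
typing: ✓ — Str -> (Str -> Bool) -> Bool
summary: ordered ✗ | linear ✗ | affine ✗ | relevant ✗ | unrestricted ✓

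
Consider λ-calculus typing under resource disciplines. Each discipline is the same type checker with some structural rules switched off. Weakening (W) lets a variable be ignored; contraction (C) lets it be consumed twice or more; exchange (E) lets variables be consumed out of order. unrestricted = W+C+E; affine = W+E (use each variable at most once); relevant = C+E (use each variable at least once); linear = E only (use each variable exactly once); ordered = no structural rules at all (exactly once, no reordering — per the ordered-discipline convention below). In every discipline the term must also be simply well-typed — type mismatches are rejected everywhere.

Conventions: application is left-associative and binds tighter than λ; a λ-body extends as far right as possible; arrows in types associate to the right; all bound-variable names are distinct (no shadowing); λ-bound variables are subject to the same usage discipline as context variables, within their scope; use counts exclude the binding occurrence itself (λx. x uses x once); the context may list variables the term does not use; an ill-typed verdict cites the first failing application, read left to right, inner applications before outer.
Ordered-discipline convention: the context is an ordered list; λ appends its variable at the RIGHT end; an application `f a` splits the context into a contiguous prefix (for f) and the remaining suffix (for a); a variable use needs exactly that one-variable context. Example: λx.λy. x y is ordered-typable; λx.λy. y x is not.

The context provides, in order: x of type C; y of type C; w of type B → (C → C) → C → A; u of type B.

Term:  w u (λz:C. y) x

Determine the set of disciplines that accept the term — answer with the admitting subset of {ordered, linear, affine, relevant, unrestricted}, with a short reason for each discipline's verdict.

admitted by: affine, unrestricted
use counts: x ×1; y ×1; w ×1; u ×1; z (bound) ×0
left-to-right use order: w, u, y, x
typing: ✓ — A
ordered ✗ (z never used (weakening))
linear ✗ (z never used (weakening))
affine ✓ (x, y, w, u, z: no repeats, contraction unneeded)
relevant ✗ (z never used (weakening))
unrestricted ✓ (typability at A is all that's needed)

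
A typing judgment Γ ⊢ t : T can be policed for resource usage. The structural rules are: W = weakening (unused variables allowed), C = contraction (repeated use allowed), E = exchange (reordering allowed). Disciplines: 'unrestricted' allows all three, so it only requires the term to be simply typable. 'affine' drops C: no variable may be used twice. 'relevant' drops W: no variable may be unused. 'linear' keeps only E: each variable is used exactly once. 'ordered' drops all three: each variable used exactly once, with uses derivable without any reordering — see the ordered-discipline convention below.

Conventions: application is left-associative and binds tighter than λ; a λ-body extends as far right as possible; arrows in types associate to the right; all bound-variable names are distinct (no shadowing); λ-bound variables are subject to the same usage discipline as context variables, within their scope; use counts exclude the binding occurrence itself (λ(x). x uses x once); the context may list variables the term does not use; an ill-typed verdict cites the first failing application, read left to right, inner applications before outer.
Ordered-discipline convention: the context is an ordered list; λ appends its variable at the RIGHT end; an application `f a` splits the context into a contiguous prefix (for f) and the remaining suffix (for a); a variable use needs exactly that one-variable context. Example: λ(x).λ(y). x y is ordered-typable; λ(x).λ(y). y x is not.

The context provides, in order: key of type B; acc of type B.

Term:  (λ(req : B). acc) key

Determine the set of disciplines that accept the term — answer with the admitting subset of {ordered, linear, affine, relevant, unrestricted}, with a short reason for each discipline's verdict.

admitted in: affine, unrestricted
usage: key: 1×, acc: 1×, req (λ-bound): 0×
uses in reading order: acc, key
typing: ✓ — B
ordered ✗ (req never used (weakening))
linear ✗ (req never used (weakening))
affine ✓ (at most one use each (key, acc, req))
relevant ✗ (req never used (weakening))
unrestricted ✓ (typability at B is all that's needed)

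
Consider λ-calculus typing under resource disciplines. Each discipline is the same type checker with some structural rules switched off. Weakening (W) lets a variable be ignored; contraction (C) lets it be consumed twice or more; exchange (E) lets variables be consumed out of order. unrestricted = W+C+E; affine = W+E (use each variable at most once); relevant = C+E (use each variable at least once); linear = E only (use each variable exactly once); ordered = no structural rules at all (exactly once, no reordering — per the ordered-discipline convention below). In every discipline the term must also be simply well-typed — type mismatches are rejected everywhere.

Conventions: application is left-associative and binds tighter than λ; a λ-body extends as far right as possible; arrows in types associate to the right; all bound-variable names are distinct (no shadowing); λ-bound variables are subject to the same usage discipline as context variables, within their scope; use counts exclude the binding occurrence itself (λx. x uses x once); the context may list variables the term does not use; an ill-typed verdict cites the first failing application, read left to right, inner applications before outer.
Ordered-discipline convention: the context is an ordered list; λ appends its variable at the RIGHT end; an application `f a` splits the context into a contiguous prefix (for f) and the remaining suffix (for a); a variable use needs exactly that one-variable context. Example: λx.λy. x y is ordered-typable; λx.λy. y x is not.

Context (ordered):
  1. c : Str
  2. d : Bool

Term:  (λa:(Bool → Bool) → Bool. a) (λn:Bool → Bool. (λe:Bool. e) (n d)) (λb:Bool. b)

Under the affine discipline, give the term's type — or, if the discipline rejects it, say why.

term : Bool
variable uses: c ×0, d ×1, a [bound] ×1, n [bound] ×1, e [bound] ×1, b [bound] ×1
use order (left to right): a, e, n, d, b
typing: the term checks, with type Bool
summary: ordered ✗ | linear ✗ | affine ✓ | relevant ✗ | unrestricted ✓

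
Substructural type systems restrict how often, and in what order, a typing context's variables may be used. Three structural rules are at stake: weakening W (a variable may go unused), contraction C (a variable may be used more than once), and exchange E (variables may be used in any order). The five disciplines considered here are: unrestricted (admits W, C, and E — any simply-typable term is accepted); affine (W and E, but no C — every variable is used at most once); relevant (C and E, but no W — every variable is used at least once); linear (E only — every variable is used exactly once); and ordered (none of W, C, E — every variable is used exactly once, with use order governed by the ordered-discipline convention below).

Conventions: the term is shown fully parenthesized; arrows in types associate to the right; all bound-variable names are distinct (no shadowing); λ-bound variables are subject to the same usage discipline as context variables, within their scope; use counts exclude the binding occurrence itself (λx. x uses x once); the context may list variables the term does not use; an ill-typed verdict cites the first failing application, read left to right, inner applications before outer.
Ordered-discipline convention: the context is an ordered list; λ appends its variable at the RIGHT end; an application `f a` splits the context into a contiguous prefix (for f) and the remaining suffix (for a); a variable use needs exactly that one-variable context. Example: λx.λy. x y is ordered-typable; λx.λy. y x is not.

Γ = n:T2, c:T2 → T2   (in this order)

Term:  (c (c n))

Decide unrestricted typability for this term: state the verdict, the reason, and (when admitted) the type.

yes — type-checks (T2) and nothing is barred; term : T2
variable uses: n=1, c=2
use order (left to right): c, c, n
typing: the term checks, with type T2
per-discipline verdicts: ordered ✗ | linear ✗ | affine ✗ | relevant ✓ | unrestricted ✓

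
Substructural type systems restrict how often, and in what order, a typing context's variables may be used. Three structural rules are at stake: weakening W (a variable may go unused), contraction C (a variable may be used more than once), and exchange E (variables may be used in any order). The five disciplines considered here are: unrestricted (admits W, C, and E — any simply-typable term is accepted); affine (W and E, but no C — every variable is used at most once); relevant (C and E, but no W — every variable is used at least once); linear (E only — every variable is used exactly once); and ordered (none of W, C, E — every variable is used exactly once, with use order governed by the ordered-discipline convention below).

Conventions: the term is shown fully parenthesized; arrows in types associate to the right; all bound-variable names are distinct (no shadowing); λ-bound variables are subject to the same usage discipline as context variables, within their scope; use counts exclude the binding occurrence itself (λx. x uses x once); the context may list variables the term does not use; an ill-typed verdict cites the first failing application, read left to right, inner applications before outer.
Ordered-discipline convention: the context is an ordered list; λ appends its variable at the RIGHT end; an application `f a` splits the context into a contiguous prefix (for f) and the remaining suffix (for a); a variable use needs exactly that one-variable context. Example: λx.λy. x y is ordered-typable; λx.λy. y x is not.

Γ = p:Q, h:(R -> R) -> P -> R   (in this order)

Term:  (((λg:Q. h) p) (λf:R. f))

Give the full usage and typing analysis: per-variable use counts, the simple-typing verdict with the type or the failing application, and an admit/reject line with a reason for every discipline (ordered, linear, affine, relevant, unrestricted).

usage: p=1; h=1; g (bound)=0; f (bound)=1
uses in reading order: h, p, f
typing: the term checks, with type P -> R
ordered: ✗ — g never used (weakening)
linear: ✗ — g never used (weakening)
affine: ✓ — none of p, h, g, f used more than once
relevant: ✗ — g never used (weakening)
unrestricted: ✓ — type-checks (P -> R) and nothing is barred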